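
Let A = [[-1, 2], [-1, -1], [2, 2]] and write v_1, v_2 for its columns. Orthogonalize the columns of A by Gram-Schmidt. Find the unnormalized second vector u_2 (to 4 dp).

u_2 = (2.5000, -0.5000, 1.0000)

e_1 = v_1/‖v_1‖ = (-1, -1, 2)/2.4495 = (-0.4082, -0.4082, 0.8165).
r_{12} = e_1·v_2 = 1.2247.
u_2 = v_2 − 1.2247·e_1 = (2.5000, -0.5000, 1.0000).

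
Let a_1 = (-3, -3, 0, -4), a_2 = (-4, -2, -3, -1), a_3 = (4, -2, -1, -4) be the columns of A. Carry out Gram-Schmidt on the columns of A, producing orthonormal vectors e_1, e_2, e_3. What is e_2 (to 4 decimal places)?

a_1 = (-3, -3, 0, -4); ‖a_1‖ = 5.8310, so e_1 = (-0.5145, -0.5145, 0.0000, -0.6860).
e_1·a_2 = (-0.5145)·(-4) + (-0.5145)·(-2) + 0.0000·(-3) + (-0.6860)·(-1) = 3.7730.
u_2 = a_2 − 3.7730·e_1 = (-2.0588, -0.0588, -3.0000, 1.5882).
‖u_2‖ = 3.9705, so e_2 = (-0.5185, -0.0148, -0.7556, 0.4000).

e_2 = (-0.5185, -0.0148, -0.7556, 0.4000)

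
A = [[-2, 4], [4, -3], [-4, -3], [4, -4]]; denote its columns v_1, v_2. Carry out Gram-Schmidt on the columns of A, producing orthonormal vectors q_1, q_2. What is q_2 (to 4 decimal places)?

q_1 = v_1/‖v_1‖ = (-2, 4, -4, 4)/7.2111 = (-0.2774, 0.5547, -0.5547, 0.5547).
r_{12} = q_1·v_2 = -3.3282.
u_2 = v_2 + 3.3282·q_1 = (3.0769, -1.1538, -4.8462, -2.1538).
‖u_2‖ = 6.2388, so q_2 = (0.4932, -0.1849, -0.7768, -0.3452).

q_2 = (0.4932, -0.1849, -0.7768, -0.3452)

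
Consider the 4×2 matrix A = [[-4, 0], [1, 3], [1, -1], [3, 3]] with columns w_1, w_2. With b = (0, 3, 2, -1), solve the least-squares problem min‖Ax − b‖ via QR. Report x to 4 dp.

w_1 = (-4, 1, 1, 3); ‖w_1‖ = 5.1962, so q_1 = (-0.7698, 0.1925, 0.1925, 0.5774).
q_1·w_2 = (-0.7698)·0 + 0.1925·3 + 0.1925·(-1) + 0.5774·3 = 2.1170.
u_2 = w_2 − 2.1170·q_1 = (1.6296, 2.5926, -1.4074, 1.7778).
‖u_2‖ = 3.8103, so q_2 = (0.4277, 0.6804, -0.3694, 0.4666).
Qᵀb = (0.3849, 0.8359).
Back-substitute: x_2 = 0.8359/3.8103 = 0.2194.
x_1 = (0.3849 − 2.1170·0.2194)/5.1962 = -0.0153.

x = (-0.0153, 0.2194)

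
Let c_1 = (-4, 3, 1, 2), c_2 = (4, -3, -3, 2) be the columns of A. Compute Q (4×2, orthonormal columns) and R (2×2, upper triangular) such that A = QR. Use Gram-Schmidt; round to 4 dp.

c_1 = (-4, 3, 1, 2); ‖c_1‖ = 5.4772, so e_1 = (-0.7303, 0.5477, 0.1826, 0.3651).
e_1·c_2 = (-0.7303)·4 + 0.5477·(-3) + 0.1826·(-3) + 0.3651·2 = -4.3818.
u_2 = c_2 + 4.3818·e_1 = (0.8000, -0.6000, -2.2000, 3.6000).
‖u_2‖ = 4.3359, so e_2 = (0.1845, -0.1384, -0.5074, 0.8303).

Q = [[-0.7303, 0.1845], [0.5477, -0.1384], [0.1826, -0.5074], [0.3651, 0.8303]], R = [[5.4772, -4.3818], [0.0000, 4.3359]]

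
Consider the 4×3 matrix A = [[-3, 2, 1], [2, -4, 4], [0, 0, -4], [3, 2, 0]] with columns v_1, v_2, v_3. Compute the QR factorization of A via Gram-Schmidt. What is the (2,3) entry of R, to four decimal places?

v_1 = (-3, 2, 0, 3); ‖v_1‖ = 4.6904, so e_1 = (-0.6396, 0.4264, 0.0000, 0.6396).
e_1·v_2 = (-0.6396)·2 + 0.4264·(-4) + 0.0000·0 + 0.6396·2 = -1.7056.
u_2 = v_2 + 1.7056·e_1 = (0.9091, -3.2727, 0.0000, 3.0909).
‖u_2‖ = 4.5925, so e_2 = (0.1980, -0.7126, 0.0000, 0.6730).
r_{23} = e_2·v_3 = -2.6526.

r_{23} = -2.6526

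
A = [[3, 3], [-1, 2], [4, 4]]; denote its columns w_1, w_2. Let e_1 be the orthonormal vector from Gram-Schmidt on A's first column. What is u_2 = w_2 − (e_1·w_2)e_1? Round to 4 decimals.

e_1 = w_1/‖w_1‖ = (3, -1, 4)/5.0990 = (0.5883, -0.1961, 0.7845).
r_{12} = e_1·w_2 = 4.5107.
u_2 = w_2 − 4.5107·e_1 = (0.3462, 2.8846, 0.4615).

u_2 = (0.3462, 2.8846, 0.4615)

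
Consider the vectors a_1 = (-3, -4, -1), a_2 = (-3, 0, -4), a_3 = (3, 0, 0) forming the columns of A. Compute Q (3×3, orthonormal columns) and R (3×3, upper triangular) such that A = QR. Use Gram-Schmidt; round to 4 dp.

q_1 = a_1/‖a_1‖ = (-3, -4, -1)/5.0990 = (-0.5883, -0.7845, -0.1961).
r_{12} = q_1·a_2 = 2.5495.
u_2 = a_2 − 2.5495·q_1 = (-1.5000, 2.0000, -3.5000).
‖u_2‖ = 4.3012, so q_2 = (-0.3487, 0.4650, -0.8137).
r_{13} = q_1·a_3 = -1.7650; r_{23} = q_2·a_3 = -1.0462.
u_3 = a_3 + 1.7650·q_1 + 1.0462·q_2 = (1.5967, -0.8981, -1.1975).
‖u_3‖ = 2.1886, so q_3 = (0.7295, -0.4104, -0.5472).

Q = [[-0.5883, -0.3487, 0.7295], [-0.7845, 0.4650, -0.4104], [-0.1961, -0.8137, -0.5472]], R = [[5.0990, 2.5495, -1.7650], [0.0000, 4.3012, -1.0462], [0.0000, 0.0000, 2.1886]]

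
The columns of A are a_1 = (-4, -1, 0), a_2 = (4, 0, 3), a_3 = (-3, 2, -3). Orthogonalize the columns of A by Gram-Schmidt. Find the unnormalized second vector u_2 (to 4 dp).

u_2 = (0.2353, -0.9412, 3.0000)

a_1 = (-4, -1, 0); ‖a_1‖ = 4.1231, so e_1 = (-0.9701, -0.2425, 0.0000).
e_1·a_2 = (-0.9701)·4 + (-0.2425)·0 + 0.0000·3 = -3.8806.
u_2 = a_2 + 3.8806·e_1 = (0.2353, -0.9412, 3.0000).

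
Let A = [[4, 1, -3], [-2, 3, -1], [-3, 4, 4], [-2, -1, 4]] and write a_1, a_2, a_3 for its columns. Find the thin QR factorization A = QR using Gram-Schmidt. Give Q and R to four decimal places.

Q = [[0.6963, 0.5159, 0.3162], [-0.3482, 0.4777, -0.6291], [-0.5222, 0.6114, 0.5150], [-0.3482, -0.3630, 0.4889]], R = [[5.7446, -2.0889, -5.2223], [0.0000, 4.7578, -1.0318], [0.0000, 0.0000, 3.6963]]

a_1 = (4, -2, -3, -2); ‖a_1‖ = 5.7446, so q_1 = (0.6963, -0.3482, -0.5222, -0.3482).
q_1·a_2 = 0.6963·1 + (-0.3482)·3 + (-0.5222)·4 + (-0.3482)·(-1) = -2.0889.
u_2 = a_2 + 2.0889·q_1 = (2.4545, 2.2727, 2.9091, -1.7273).
‖u_2‖ = 4.7578, so q_2 = (0.5159, 0.4777, 0.6114, -0.3630).
q_1·a_3 = 0.6963·(-3) + (-0.3482)·(-1) + (-0.5222)·4 + (-0.3482)·4 = -5.2223; q_2·a_3 = 0.5159·(-3) + 0.4777·(-1) + 0.6114·4 + (-0.3630)·4 = -1.0318.
u_3 = a_3 + 5.2223·q_1 + 1.0318·q_2 = (1.1687, -2.3253, 1.9036, 1.8072).
‖u_3‖ = 3.6963, so q_3 = (0.3162, -0.6291, 0.5150, 0.4889).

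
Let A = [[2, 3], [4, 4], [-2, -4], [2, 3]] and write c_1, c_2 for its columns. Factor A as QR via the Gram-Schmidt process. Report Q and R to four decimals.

Q = [[0.3780, 0.2224], [0.7559, -0.5930], [-0.3780, -0.7412], [0.3780, 0.2224]], R = [[5.2915, 6.8034], [0.0000, 1.9272]]

e_1 = c_1/‖c_1‖ = (2, 4, -2, 2)/5.2915 = (0.3780, 0.7559, -0.3780, 0.3780).
r_{12} = e_1·c_2 = 6.8034.
u_2 = c_2 − 6.8034·e_1 = (0.4286, -1.1429, -1.4286, 0.4286).
‖u_2‖ = 1.9272, so e_2 = (0.2224, -0.5930, -0.7412, 0.2224).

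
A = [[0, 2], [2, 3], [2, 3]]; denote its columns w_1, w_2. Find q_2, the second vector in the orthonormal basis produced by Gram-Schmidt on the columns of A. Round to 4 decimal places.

q_2 = (1.0000, 0.0000, 0.0000)

w_1 = (0, 2, 2); ‖w_1‖ = 2.8284, so q_1 = (0.0000, 0.7071, 0.7071).
q_1·w_2 = 0.0000·2 + 0.7071·3 + 0.7071·3 = 4.2426.
u_2 = w_2 − 4.2426·q_1 = (2.0000, 0.0000, 0.0000).
‖u_2‖ = 2.0000, so q_2 = (1.0000, 0.0000, 0.0000).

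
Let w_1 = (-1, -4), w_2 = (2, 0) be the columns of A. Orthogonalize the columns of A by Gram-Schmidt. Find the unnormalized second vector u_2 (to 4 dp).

w_1 = (-1, -4); ‖w_1‖ = 4.1231, so e_1 = (-0.2425, -0.9701).
e_1·w_2 = (-0.2425)·2 + (-0.9701)·0 = -0.4851.
u_2 = w_2 + 0.4851·e_1 = (1.8824, -0.4706).

u_2 = (1.8824, -0.4706)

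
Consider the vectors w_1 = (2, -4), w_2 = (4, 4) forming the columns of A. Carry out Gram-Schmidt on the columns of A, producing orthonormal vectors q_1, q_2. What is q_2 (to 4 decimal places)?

q_2 = (0.8944, 0.4472)

q_1 = w_1/‖w_1‖ = (2, -4)/4.4721 = (0.4472, -0.8944).
r_{12} = q_1·w_2 = -1.7889.
u_2 = w_2 + 1.7889·q_1 = (4.8000, 2.4000).
‖u_2‖ = 5.3666, so q_2 = (0.8944, 0.4472).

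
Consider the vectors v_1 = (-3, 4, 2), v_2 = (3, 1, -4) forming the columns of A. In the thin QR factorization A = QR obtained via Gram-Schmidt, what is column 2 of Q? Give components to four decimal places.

e_2 = (0.3685, 0.6219, -0.6910)

v_1 = (-3, 4, 2); ‖v_1‖ = 5.3852, so e_1 = (-0.5571, 0.7428, 0.3714).
e_1·v_2 = (-0.5571)·3 + 0.7428·1 + 0.3714·(-4) = -2.4140.
u_2 = v_2 + 2.4140·e_1 = (1.6552, 2.7931, -3.1034).
‖u_2‖ = 4.4914, so e_2 = (0.3685, 0.6219, -0.6910).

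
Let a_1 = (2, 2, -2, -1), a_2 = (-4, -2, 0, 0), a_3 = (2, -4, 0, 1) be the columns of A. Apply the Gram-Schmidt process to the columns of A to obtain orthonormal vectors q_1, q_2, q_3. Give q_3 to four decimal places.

a_1 = (2, 2, -2, -1); ‖a_1‖ = 3.6056, so q_1 = (0.5547, 0.5547, -0.5547, -0.2774).
q_1·a_2 = 0.5547·(-4) + 0.5547·(-2) + (-0.5547)·0 + (-0.2774)·0 = -3.3282.
u_2 = a_2 + 3.3282·q_1 = (-2.1538, -0.1538, -1.8462, -0.9231).
‖u_2‖ = 2.9872, so q_2 = (-0.7210, -0.0515, -0.6180, -0.3090).
q_1·a_3 = 0.5547·2 + 0.5547·(-4) + (-0.5547)·0 + (-0.2774)·1 = -1.3868; q_2·a_3 = (-0.7210)·2 + (-0.0515)·(-4) + (-0.6180)·0 + (-0.3090)·1 = -1.5451.
u_3 = a_3 + 1.3868·q_1 + 1.5451·q_2 = (1.6552, -3.3103, -1.7241, 0.1379).
‖u_3‖ = 4.0853, so q_3 = (0.4052, -0.8103, -0.4220, 0.0338).

q_3 = (0.4052, -0.8103, -0.4220, 0.0338)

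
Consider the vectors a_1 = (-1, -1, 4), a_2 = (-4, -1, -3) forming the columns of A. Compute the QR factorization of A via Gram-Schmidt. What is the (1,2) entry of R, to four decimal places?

r_{12} = -1.6499

a_1 = (-1, -1, 4); ‖a_1‖ = 4.2426, so q_1 = (-0.2357, -0.2357, 0.9428).
r_{12} = q_1·a_2 = -1.6499.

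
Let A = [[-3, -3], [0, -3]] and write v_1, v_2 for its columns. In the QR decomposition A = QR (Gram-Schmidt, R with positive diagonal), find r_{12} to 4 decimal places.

v_1 = (-3, 0); ‖v_1‖ = 3.0000, so e_1 = (-1.0000, 0.0000).
r_{12} = e_1·v_2 = 3.0000.

r_{12} = 3.0000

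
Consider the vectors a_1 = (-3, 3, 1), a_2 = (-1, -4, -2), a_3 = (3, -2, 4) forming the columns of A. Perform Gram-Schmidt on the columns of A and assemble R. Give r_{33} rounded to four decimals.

q_1 = a_1/‖a_1‖ = (-3, 3, 1)/4.3589 = (-0.6882, 0.6882, 0.2294).
r_{12} = q_1·a_2 = -2.5236.
u_2 = a_2 + 2.5236·q_1 = (-2.7368, -2.2632, -1.4211).
‖u_2‖ = 3.8251, so q_2 = (-0.7155, -0.5917, -0.3715).
r_{13} = q_1·a_3 = -2.5236; r_{23} = q_2·a_3 = -2.4492.
u_3 = a_3 + 2.5236·q_1 + 2.4492·q_2 = (-0.4892, -1.7122, 3.6691).
r_{33} = ‖u_3‖ = 4.0784.

r_{33} = 4.0784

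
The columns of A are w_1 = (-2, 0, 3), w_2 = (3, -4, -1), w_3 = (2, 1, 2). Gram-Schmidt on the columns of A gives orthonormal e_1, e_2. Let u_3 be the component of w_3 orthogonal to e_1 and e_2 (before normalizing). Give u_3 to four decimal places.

u_3 = (2.1946, 1.2802, 1.4630)

e_1 = w_1/‖w_1‖ = (-2, 0, 3)/3.6056 = (-0.5547, 0.0000, 0.8321).
r_{12} = e_1·w_2 = -2.4962.
u_2 = w_2 + 2.4962·e_1 = (1.6154, -4.0000, 1.0769).
‖u_2‖ = 4.4463, so e_2 = (0.3633, -0.8996, 0.2422).
r_{13} = e_1·w_3 = 0.5547; r_{23} = e_2·w_3 = 0.3114.
u_3 = w_3 − 0.5547·e_1 − 0.3114·e_2 = (2.1946, 1.2802, 1.4630).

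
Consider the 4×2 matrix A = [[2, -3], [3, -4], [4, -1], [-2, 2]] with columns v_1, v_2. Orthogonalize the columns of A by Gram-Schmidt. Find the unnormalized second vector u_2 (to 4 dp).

e_1 = v_1/‖v_1‖ = (2, 3, 4, -2)/5.7446 = (0.3482, 0.5222, 0.6963, -0.3482).
r_{12} = e_1·v_2 = -4.5260.
u_2 = v_2 + 4.5260·e_1 = (-1.4242, -1.6364, 2.1515, 0.4242).

u_2 = (-1.4242, -1.6364, 2.1515, 0.4242)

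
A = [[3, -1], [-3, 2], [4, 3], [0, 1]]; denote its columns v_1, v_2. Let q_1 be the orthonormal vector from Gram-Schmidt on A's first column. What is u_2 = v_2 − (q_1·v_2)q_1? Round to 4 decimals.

v_1 = (3, -3, 4, 0); ‖v_1‖ = 5.8310, so q_1 = (0.5145, -0.5145, 0.6860, 0.0000).
q_1·v_2 = 0.5145·(-1) + (-0.5145)·2 + 0.6860·3 + 0.0000·1 = 0.5145.
u_2 = v_2 − 0.5145·q_1 = (-1.2647, 2.2647, 2.6471, 1.0000).

u_2 = (-1.2647, 2.2647, 2.6471, 1.0000)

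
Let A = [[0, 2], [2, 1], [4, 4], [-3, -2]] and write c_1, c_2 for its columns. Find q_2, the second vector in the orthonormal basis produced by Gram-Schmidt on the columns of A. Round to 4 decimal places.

q_2 = (0.8823, -0.2890, 0.3043, 0.2130)

c_1 = (0, 2, 4, -3); ‖c_1‖ = 5.3852, so q_1 = (0.0000, 0.3714, 0.7428, -0.5571).
q_1·c_2 = 0.0000·2 + 0.3714·1 + 0.7428·4 + (-0.5571)·(-2) = 4.4567.
u_2 = c_2 − 4.4567·q_1 = (2.0000, -0.6552, 0.6897, 0.4828).
‖u_2‖ = 2.2667, so q_2 = (0.8823, -0.2890, 0.3043, 0.2130).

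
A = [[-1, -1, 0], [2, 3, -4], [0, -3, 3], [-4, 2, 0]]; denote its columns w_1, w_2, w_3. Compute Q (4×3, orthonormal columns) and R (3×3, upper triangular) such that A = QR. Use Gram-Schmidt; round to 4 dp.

q_1 = w_1/‖w_1‖ = (-1, 2, 0, -4)/4.5826 = (-0.2182, 0.4364, 0.0000, -0.8729).
r_{12} = q_1·w_2 = -0.2182.
u_2 = w_2 + 0.2182·q_1 = (-1.0476, 3.0952, -3.0000, 1.8095).
‖u_2‖ = 4.7909, so q_2 = (-0.2187, 0.6461, -0.6262, 0.3777).
r_{13} = q_1·w_3 = -1.7457; r_{23} = q_2·w_3 = -4.4629.
u_3 = w_3 + 1.7457·q_1 + 4.4629·q_2 = (-1.3568, -0.3548, 0.2054, 0.1618).
‖u_3‖ = 1.4266, so q_3 = (-0.9511, -0.2487, 0.1440, 0.1134).

Q = [[-0.2182, -0.2187, -0.9511], [0.4364, 0.6461, -0.2487], [0.0000, -0.6262, 0.1440], [-0.8729, 0.3777, 0.1134]], R = [[4.5826, -0.2182, -1.7457], [0.0000, 4.7909, -4.4629], [0.0000, 0.0000, 1.4266]]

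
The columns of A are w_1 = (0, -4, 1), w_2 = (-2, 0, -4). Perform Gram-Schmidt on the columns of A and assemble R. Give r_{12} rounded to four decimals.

q_1 = w_1/‖w_1‖ = (0, -4, 1)/4.1231 = (0.0000, -0.9701, 0.2425).
r_{12} = q_1·w_2 = -0.9701.

r_{12} = -0.9701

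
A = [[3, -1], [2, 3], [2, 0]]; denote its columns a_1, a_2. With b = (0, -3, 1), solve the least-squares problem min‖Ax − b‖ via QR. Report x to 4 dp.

x = (-0.0807, -0.8758)

q_1 = a_1/‖a_1‖ = (3, 2, 2)/4.1231 = (0.7276, 0.4851, 0.4851).
r_{12} = q_1·a_2 = 0.7276.
u_2 = a_2 − 0.7276·q_1 = (-1.5294, 2.6471, -0.3529).
‖u_2‖ = 3.0774, so q_2 = (-0.4970, 0.8602, -0.1147).
Qᵀb = (-0.9701, -2.6951).
Back-substitute: x_2 = -2.6951/3.0774 = -0.8758.
x_1 = (-0.9701 − 0.7276·(-0.8758))/4.1231 = -0.0807.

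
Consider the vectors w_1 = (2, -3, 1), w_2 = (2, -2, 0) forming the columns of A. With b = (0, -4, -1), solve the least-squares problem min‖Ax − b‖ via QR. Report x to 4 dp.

q_1 = w_1/‖w_1‖ = (2, -3, 1)/3.7417 = (0.5345, -0.8018, 0.2673).
r_{12} = q_1·w_2 = 2.6726.
u_2 = w_2 − 2.6726·q_1 = (0.5714, 0.1429, -0.7143).
‖u_2‖ = 0.9258, so q_2 = (0.6172, 0.1543, -0.7715).
Qᵀb = (2.9399, 0.1543).
Back-substitute: x_2 = 0.1543/0.9258 = 0.1667.
x_1 = (2.9399 − 2.6726·0.1667)/3.7417 = 0.6667.

x = (0.6667, 0.1667)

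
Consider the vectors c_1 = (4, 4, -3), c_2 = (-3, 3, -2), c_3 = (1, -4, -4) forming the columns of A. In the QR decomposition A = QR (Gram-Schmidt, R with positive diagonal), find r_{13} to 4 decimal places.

c_1 = (4, 4, -3); ‖c_1‖ = 6.4031, so q_1 = (0.6247, 0.6247, -0.4685).
r_{13} = q_1·c_3 = 0.0000.

r_{13} = 0.0000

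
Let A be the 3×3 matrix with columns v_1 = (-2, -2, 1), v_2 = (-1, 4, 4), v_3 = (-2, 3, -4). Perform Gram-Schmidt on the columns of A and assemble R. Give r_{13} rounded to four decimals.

v_1 = (-2, -2, 1); ‖v_1‖ = 3.0000, so e_1 = (-0.6667, -0.6667, 0.3333).
r_{13} = e_1·v_3 = -2.0000.

r_{13} = -2.0000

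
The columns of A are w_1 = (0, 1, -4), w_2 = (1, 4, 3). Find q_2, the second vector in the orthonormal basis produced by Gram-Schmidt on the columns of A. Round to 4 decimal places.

w_1 = (0, 1, -4); ‖w_1‖ = 4.1231, so q_1 = (0.0000, 0.2425, -0.9701).
q_1·w_2 = 0.0000·1 + 0.2425·4 + (-0.9701)·3 = -1.9403.
u_2 = w_2 + 1.9403·q_1 = (1.0000, 4.4706, 1.1176).
‖u_2‖ = 4.7154, so q_2 = (0.2121, 0.9481, 0.2370).

q_2 = (0.2121, 0.9481, 0.2370)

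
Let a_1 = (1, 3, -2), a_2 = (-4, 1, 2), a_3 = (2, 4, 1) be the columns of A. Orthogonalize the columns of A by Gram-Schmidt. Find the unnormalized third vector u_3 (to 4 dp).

a_1 = (1, 3, -2); ‖a_1‖ = 3.7417, so q_1 = (0.2673, 0.8018, -0.5345).
q_1·a_2 = 0.2673·(-4) + 0.8018·1 + (-0.5345)·2 = -1.3363.
u_2 = a_2 + 1.3363·q_1 = (-3.6429, 2.0714, 1.2857).
‖u_2‖ = 4.3834, so q_2 = (-0.8311, 0.4726, 0.2933).
q_1·a_3 = 0.2673·2 + 0.8018·4 + (-0.5345)·1 = 3.2071; q_2·a_3 = (-0.8311)·2 + 0.4726·4 + 0.2933·1 = 0.5214.
u_3 = a_3 − 3.2071·q_1 − 0.5214·q_2 = (1.5762, 1.1822, 2.5613).

u_3 = (1.5762, 1.1822, 2.5613)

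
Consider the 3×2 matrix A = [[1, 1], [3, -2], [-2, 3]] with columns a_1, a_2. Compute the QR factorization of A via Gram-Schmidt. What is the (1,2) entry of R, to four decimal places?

a_1 = (1, 3, -2); ‖a_1‖ = 3.7417, so q_1 = (0.2673, 0.8018, -0.5345).
r_{12} = q_1·a_2 = -2.9399.

r_{12} = -2.9399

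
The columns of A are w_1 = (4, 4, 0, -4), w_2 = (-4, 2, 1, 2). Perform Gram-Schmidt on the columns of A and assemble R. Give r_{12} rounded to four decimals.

r_{12} = -2.3094

w_1 = (4, 4, 0, -4); ‖w_1‖ = 6.9282, so q_1 = (0.5774, 0.5774, 0.0000, -0.5774).
r_{12} = q_1·w_2 = -2.3094.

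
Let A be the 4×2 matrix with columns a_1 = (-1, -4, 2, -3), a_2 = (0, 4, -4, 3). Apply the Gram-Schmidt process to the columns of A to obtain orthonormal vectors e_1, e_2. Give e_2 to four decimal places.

e_2 = (-0.5074, -0.1845, -0.8303, -0.1384)

a_1 = (-1, -4, 2, -3); ‖a_1‖ = 5.4772, so e_1 = (-0.1826, -0.7303, 0.3651, -0.5477).
e_1·a_2 = (-0.1826)·0 + (-0.7303)·4 + 0.3651·(-4) + (-0.5477)·3 = -6.0249.
u_2 = a_2 + 6.0249·e_1 = (-1.1000, -0.4000, -1.8000, -0.3000).
‖u_2‖ = 2.1679, so e_2 = (-0.5074, -0.1845, -0.8303, -0.1384).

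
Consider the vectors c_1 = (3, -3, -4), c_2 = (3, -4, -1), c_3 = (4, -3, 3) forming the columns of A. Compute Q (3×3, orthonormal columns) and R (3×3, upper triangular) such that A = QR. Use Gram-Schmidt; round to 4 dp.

Q = [[0.5145, 0.2877, 0.8078], [-0.5145, -0.6500, 0.5592], [-0.6860, 0.7033, 0.1864]], R = [[5.8310, 4.2875, 1.5435], [0.0000, 2.7600, 5.2110], [0.0000, 0.0000, 2.1127]]

c_1 = (3, -3, -4); ‖c_1‖ = 5.8310, so e_1 = (0.5145, -0.5145, -0.6860).
e_1·c_2 = 0.5145·3 + (-0.5145)·(-4) + (-0.6860)·(-1) = 4.2875.
u_2 = c_2 − 4.2875·e_1 = (0.7941, -1.7941, 1.9412).
‖u_2‖ = 2.7600, so e_2 = (0.2877, -0.6500, 0.7033).
e_1·c_3 = 0.5145·4 + (-0.5145)·(-3) + (-0.6860)·3 = 1.5435; e_2·c_3 = 0.2877·4 + (-0.6500)·(-3) + 0.7033·3 = 5.2110.
u_3 = c_3 − 1.5435·e_1 − 5.2110·e_2 = (1.7066, 1.1815, 0.3938).
‖u_3‖ = 2.1127, so e_3 = (0.8078, 0.5592, 0.1864).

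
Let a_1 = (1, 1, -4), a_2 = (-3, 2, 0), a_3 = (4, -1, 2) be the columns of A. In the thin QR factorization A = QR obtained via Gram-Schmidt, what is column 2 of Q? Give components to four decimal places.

e_1 = a_1/‖a_1‖ = (1, 1, -4)/4.2426 = (0.2357, 0.2357, -0.9428).
r_{12} = e_1·a_2 = -0.2357.
u_2 = a_2 + 0.2357·e_1 = (-2.9444, 2.0556, -0.2222).
‖u_2‖ = 3.5978, so e_2 = (-0.8184, 0.5713, -0.0618).

e_2 = (-0.8184, 0.5713, -0.0618)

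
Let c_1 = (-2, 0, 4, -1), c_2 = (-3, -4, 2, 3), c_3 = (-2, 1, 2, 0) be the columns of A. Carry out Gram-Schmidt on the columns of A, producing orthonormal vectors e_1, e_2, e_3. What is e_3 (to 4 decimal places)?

e_3 = (-0.5977, 0.6593, -0.1959, 0.4119)

c_1 = (-2, 0, 4, -1); ‖c_1‖ = 4.5826, so e_1 = (-0.4364, 0.0000, 0.8729, -0.2182).
e_1·c_2 = (-0.4364)·(-3) + 0.0000·(-4) + 0.8729·2 + (-0.2182)·3 = 2.4004.
u_2 = c_2 − 2.4004·e_1 = (-1.9524, -4.0000, -0.0952, 3.5238).
‖u_2‖ = 5.6779, so e_2 = (-0.3439, -0.7045, -0.0168, 0.6206).
e_1·c_3 = (-0.4364)·(-2) + 0.0000·1 + 0.8729·2 + (-0.2182)·0 = 2.6186; e_2·c_3 = (-0.3439)·(-2) + (-0.7045)·1 + (-0.0168)·2 + 0.6206·0 = -0.0503.
u_3 = c_3 − 2.6186·e_1 + 0.0503·e_2 = (-0.8744, 0.9645, -0.2866, 0.6027).
‖u_3‖ = 1.4630, so e_3 = (-0.5977, 0.6593, -0.1959, 0.4119).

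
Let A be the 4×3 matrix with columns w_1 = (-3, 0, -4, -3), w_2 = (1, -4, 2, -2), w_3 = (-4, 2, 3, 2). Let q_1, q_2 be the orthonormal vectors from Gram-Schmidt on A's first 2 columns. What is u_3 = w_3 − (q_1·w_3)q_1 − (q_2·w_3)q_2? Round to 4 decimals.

w_1 = (-3, 0, -4, -3); ‖w_1‖ = 5.8310, so q_1 = (-0.5145, 0.0000, -0.6860, -0.5145).
q_1·w_2 = (-0.5145)·1 + 0.0000·(-4) + (-0.6860)·2 + (-0.5145)·(-2) = -0.8575.
u_2 = w_2 + 0.8575·q_1 = (0.5588, -4.0000, 1.4118, -2.4412).
‖u_2‖ = 4.9259, so q_2 = (0.1134, -0.8120, 0.2866, -0.4956).
q_1·w_3 = (-0.5145)·(-4) + 0.0000·2 + (-0.6860)·3 + (-0.5145)·2 = -1.0290; q_2·w_3 = 0.1134·(-4) + (-0.8120)·2 + 0.2866·3 + (-0.4956)·2 = -2.2092.
u_3 = w_3 + 1.0290·q_1 + 2.2092·q_2 = (-4.2788, 0.2061, 2.9273, 0.3758).

u_3 = (-4.2788, 0.2061, 2.9273, 0.3758)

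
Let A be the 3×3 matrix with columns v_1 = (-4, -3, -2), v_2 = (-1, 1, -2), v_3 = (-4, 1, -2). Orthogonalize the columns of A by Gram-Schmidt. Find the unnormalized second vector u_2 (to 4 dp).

u_2 = (-0.3103, 1.5172, -1.6552)

q_1 = v_1/‖v_1‖ = (-4, -3, -2)/5.3852 = (-0.7428, -0.5571, -0.3714).
r_{12} = q_1·v_2 = 0.9285.
u_2 = v_2 − 0.9285·q_1 = (-0.3103, 1.5172, -1.6552).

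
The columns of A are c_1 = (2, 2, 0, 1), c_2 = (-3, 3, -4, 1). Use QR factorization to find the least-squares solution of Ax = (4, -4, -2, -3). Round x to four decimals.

c_1 = (2, 2, 0, 1); ‖c_1‖ = 3.0000, so e_1 = (0.6667, 0.6667, 0.0000, 0.3333).
e_1·c_2 = 0.6667·(-3) + 0.6667·3 + 0.0000·(-4) + 0.3333·1 = 0.3333.
u_2 = c_2 − 0.3333·e_1 = (-3.2222, 2.7778, -4.0000, 0.8889).
‖u_2‖ = 5.9067, so e_2 = (-0.5455, 0.4703, -0.6772, 0.1505).
Qᵀb = (-1.0000, -3.1603).
Back-substitute: x_2 = -3.1603/5.9067 = -0.5350.
x_1 = (-1.0000 − 0.3333·(-0.5350))/3.0000 = -0.2739.

x = (-0.2739, -0.5350)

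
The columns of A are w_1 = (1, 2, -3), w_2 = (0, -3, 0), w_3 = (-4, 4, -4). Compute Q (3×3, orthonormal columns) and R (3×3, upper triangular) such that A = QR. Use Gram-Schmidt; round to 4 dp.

Q = [[0.2673, 0.1690, -0.9487], [0.5345, -0.8452, 0.0000], [-0.8018, -0.5071, -0.3162]], R = [[3.7417, -1.6036, 4.2762], [0.0000, 2.5355, -2.0284], [0.0000, 0.0000, 5.0596]]

w_1 = (1, 2, -3); ‖w_1‖ = 3.7417, so e_1 = (0.2673, 0.5345, -0.8018).
e_1·w_2 = 0.2673·0 + 0.5345·(-3) + (-0.8018)·0 = -1.6036.
u_2 = w_2 + 1.6036·e_1 = (0.4286, -2.1429, -1.2857).
‖u_2‖ = 2.5355, so e_2 = (0.1690, -0.8452, -0.5071).
e_1·w_3 = 0.2673·(-4) + 0.5345·4 + (-0.8018)·(-4) = 4.2762; e_2·w_3 = 0.1690·(-4) + (-0.8452)·4 + (-0.5071)·(-4) = -2.0284.
u_3 = w_3 − 4.2762·e_1 + 2.0284·e_2 = (-4.8000, 0.0000, -1.6000).
‖u_3‖ = 5.0596, so e_3 = (-0.9487, 0.0000, -0.3162).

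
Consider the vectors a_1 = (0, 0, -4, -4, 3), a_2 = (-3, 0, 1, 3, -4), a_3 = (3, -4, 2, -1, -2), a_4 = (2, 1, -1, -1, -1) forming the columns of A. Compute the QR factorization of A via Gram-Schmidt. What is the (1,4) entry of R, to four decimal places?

a_1 = (0, 0, -4, -4, 3); ‖a_1‖ = 6.4031, so e_1 = (0.0000, 0.0000, -0.6247, -0.6247, 0.4685).
r_{14} = e_1·a_4 = 0.7809.

r_{14} = 0.7809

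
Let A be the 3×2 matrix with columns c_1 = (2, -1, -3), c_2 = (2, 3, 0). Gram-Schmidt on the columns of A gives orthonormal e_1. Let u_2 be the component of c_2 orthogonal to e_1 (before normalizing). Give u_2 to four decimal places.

c_1 = (2, -1, -3); ‖c_1‖ = 3.7417, so e_1 = (0.5345, -0.2673, -0.8018).
e_1·c_2 = 0.5345·2 + (-0.2673)·3 + (-0.8018)·0 = 0.2673.
u_2 = c_2 − 0.2673·e_1 = (1.8571, 3.0714, 0.2143).

u_2 = (1.8571, 3.0714, 0.2143)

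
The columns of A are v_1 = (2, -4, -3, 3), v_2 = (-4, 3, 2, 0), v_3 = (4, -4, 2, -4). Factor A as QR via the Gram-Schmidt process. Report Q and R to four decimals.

v_1 = (2, -4, -3, 3); ‖v_1‖ = 6.1644, so e_1 = (0.3244, -0.6489, -0.4867, 0.4867).
e_1·v_2 = 0.3244·(-4) + (-0.6489)·3 + (-0.4867)·2 + 0.4867·0 = -4.2178.
u_2 = v_2 + 4.2178·e_1 = (-2.6316, 0.2632, -0.0526, 2.0526).
‖u_2‖ = 3.3482, so e_2 = (-0.7860, 0.0786, -0.0157, 0.6131).
e_1·v_3 = 0.3244·4 + (-0.6489)·(-4) + (-0.4867)·2 + 0.4867·(-4) = 0.9733; e_2·v_3 = (-0.7860)·4 + 0.0786·(-4) + (-0.0157)·2 + 0.6131·(-4) = -5.9419.
u_3 = v_3 − 0.9733·e_1 + 5.9419·e_2 = (-0.9859, -2.9014, 2.3803, -0.8310).
‖u_3‖ = 3.9682, so e_3 = (-0.2485, -0.7312, 0.5998, -0.2094).

Q = [[0.3244, -0.7860, -0.2485], [-0.6489, 0.0786, -0.7312], [-0.4867, -0.0157, 0.5998], [0.4867, 0.6131, -0.2094]], R = [[6.1644, -4.2178, 0.9733], [0.0000, 3.3482, -5.9419], [0.0000, 0.0000, 3.9682]]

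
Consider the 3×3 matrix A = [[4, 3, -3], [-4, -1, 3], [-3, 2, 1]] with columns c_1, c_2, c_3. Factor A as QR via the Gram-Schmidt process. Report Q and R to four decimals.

c_1 = (4, -4, -3); ‖c_1‖ = 6.4031, so q_1 = (0.6247, -0.6247, -0.4685).
q_1·c_2 = 0.6247·3 + (-0.6247)·(-1) + (-0.4685)·2 = 1.5617.
u_2 = c_2 − 1.5617·q_1 = (2.0244, -0.0244, 2.7317).
‖u_2‖ = 3.4001, so q_2 = (0.5954, -0.0072, 0.8034).
q_1·c_3 = 0.6247·(-3) + (-0.6247)·3 + (-0.4685)·1 = -4.2167; q_2·c_3 = 0.5954·(-3) + (-0.0072)·3 + 0.8034·1 = -1.0043.
u_3 = c_3 + 4.2167·q_1 + 1.0043·q_2 = (0.2321, 0.3586, -0.1688).
‖u_3‖ = 0.4593, so q_3 = (0.5052, 0.7808, -0.3675).

Q = [[0.6247, 0.5954, 0.5052], [-0.6247, -0.0072, 0.7808], [-0.4685, 0.8034, -0.3675]], R = [[6.4031, 1.5617, -4.2167], [0.0000, 3.4001, -1.0043], [0.0000, 0.0000, 0.4593]]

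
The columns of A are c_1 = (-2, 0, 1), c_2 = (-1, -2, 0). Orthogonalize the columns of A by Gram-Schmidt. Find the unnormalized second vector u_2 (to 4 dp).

c_1 = (-2, 0, 1); ‖c_1‖ = 2.2361, so e_1 = (-0.8944, 0.0000, 0.4472).
e_1·c_2 = (-0.8944)·(-1) + 0.0000·(-2) + 0.4472·0 = 0.8944.
u_2 = c_2 − 0.8944·e_1 = (-0.2000, -2.0000, -0.4000).

u_2 = (-0.2000, -2.0000, -0.4000)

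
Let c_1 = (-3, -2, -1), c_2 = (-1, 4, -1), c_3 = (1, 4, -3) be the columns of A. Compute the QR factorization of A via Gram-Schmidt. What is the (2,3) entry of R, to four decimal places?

e_1 = c_1/‖c_1‖ = (-3, -2, -1)/3.7417 = (-0.8018, -0.5345, -0.2673).
r_{12} = e_1·c_2 = -1.0690.
u_2 = c_2 + 1.0690·e_1 = (-1.8571, 3.4286, -1.2857).
‖u_2‖ = 4.1057, so e_2 = (-0.4523, 0.8351, -0.3132).
r_{23} = e_2·c_3 = 3.8274.

r_{23} = 3.8274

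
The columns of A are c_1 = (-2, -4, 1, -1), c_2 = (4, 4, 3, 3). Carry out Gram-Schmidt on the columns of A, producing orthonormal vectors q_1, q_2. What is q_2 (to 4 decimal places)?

q_1 = c_1/‖c_1‖ = (-2, -4, 1, -1)/4.6904 = (-0.4264, -0.8528, 0.2132, -0.2132).
r_{12} = q_1·c_2 = -5.1168.
u_2 = c_2 + 5.1168·q_1 = (1.8182, -0.3636, 4.0909, 1.9091).
‖u_2‖ = 4.8804, so q_2 = (0.3725, -0.0745, 0.8382, 0.3912).

q_2 = (0.3725, -0.0745, 0.8382, 0.3912)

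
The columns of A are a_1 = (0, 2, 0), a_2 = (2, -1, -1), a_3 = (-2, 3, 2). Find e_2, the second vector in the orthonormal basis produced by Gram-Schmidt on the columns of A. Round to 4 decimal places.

e_2 = (0.8944, 0.0000, -0.4472)

a_1 = (0, 2, 0); ‖a_1‖ = 2.0000, so e_1 = (0.0000, 1.0000, 0.0000).
e_1·a_2 = 0.0000·2 + 1.0000·(-1) + 0.0000·(-1) = -1.0000.
u_2 = a_2 + 1.0000·e_1 = (2.0000, 0.0000, -1.0000).
‖u_2‖ = 2.2361, so e_2 = (0.8944, 0.0000, -0.4472).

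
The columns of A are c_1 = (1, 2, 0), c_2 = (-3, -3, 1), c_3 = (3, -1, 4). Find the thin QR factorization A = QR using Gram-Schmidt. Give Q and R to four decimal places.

c_1 = (1, 2, 0); ‖c_1‖ = 2.2361, so e_1 = (0.4472, 0.8944, 0.0000).
e_1·c_2 = 0.4472·(-3) + 0.8944·(-3) + 0.0000·1 = -4.0249.
u_2 = c_2 + 4.0249·e_1 = (-1.2000, 0.6000, 1.0000).
‖u_2‖ = 1.6733, so e_2 = (-0.7171, 0.3586, 0.5976).
e_1·c_3 = 0.4472·3 + 0.8944·(-1) + 0.0000·4 = 0.4472; e_2·c_3 = (-0.7171)·3 + 0.3586·(-1) + 0.5976·4 = -0.1195.
u_3 = c_3 − 0.4472·e_1 + 0.1195·e_2 = (2.7143, -1.3571, 4.0714).
‖u_3‖ = 5.0780, so e_3 = (0.5345, -0.2673, 0.8018).

Q = [[0.4472, -0.7171, 0.5345], [0.8944, 0.3586, -0.2673], [0.0000, 0.5976, 0.8018]], R = [[2.2361, -4.0249, 0.4472], [0.0000, 1.6733, -0.1195], [0.0000, 0.0000, 5.0780]]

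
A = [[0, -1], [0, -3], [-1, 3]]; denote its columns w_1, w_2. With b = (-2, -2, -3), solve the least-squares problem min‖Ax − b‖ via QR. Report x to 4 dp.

q_1 = w_1/‖w_1‖ = (0, 0, -1)/1.0000 = (0.0000, 0.0000, -1.0000).
r_{12} = q_1·w_2 = -3.0000.
u_2 = w_2 + 3.0000·q_1 = (-1.0000, -3.0000, 0.0000).
‖u_2‖ = 3.1623, so q_2 = (-0.3162, -0.9487, 0.0000).
Qᵀb = (3.0000, 2.5298).
Back-substitute: x_2 = 2.5298/3.1623 = 0.8000.
x_1 = (3.0000 + 3.0000·0.8000)/1.0000 = 5.4000.

x = (5.4000, 0.8000)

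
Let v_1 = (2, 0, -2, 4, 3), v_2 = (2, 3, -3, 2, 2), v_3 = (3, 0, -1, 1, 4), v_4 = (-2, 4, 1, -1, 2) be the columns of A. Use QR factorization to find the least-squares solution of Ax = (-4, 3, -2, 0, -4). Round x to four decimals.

x = (0.0830, 0.9443, -1.7013, 0.1431)

e_1 = v_1/‖v_1‖ = (2, 0, -2, 4, 3)/5.7446 = (0.3482, 0.0000, -0.3482, 0.6963, 0.5222).
r_{12} = e_1·v_2 = 4.1779.
u_2 = v_2 − 4.1779·e_1 = (0.5455, 3.0000, -1.5455, -0.9091, -0.1818).
‖u_2‖ = 3.5420, so e_2 = (0.1540, 0.8470, -0.4363, -0.2567, -0.0513).
r_{13} = e_1·v_3 = 4.1779; r_{23} = e_2·v_3 = 0.4363.
u_3 = v_3 − 4.1779·e_1 − 0.4363·e_2 = (1.4783, -0.3696, 0.6449, -1.7971, 1.8406).
‖u_3‖ = 3.0586, so e_3 = (0.4833, -0.1208, 0.2109, -0.5876, 0.6018).
r_{14} = e_1·v_4 = -0.6963; r_{24} = e_2·v_4 = 2.7976; r_{34} = e_3·v_4 = 0.5520.
u_4 = v_4 + 0.6963·e_1 − 2.7976·e_2 − 0.5520·e_3 = (-2.4552, 1.6971, 1.8619, 0.5272, 2.1751).
‖u_4‖ = 4.1694, so e_4 = (-0.5889, 0.4070, 0.4466, 0.1265, 0.5217).
Qᵀb = (-2.7852, 3.0030, -5.1245, 0.5968).
Back-substitute: x_4 = 0.5968/4.1694 = 0.1431.
x_3 = (-5.1245 − 0.5520·0.1431)/3.0586 = -1.7013.
x_2 = (3.0030 − 0.4363·(-1.7013) − 2.7976·0.1431)/3.5420 = 0.9443.
x_1 = (-2.7852 − 4.1779·0.9443 − 4.1779·(-1.7013) + 0.6963·0.1431)/5.7446 = 0.0830.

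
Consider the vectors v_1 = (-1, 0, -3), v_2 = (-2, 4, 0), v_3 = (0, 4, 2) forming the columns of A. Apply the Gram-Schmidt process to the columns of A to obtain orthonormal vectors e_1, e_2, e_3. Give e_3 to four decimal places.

v_1 = (-1, 0, -3); ‖v_1‖ = 3.1623, so e_1 = (-0.3162, 0.0000, -0.9487).
e_1·v_2 = (-0.3162)·(-2) + 0.0000·4 + (-0.9487)·0 = 0.6325.
u_2 = v_2 − 0.6325·e_1 = (-1.8000, 4.0000, 0.6000).
‖u_2‖ = 4.4272, so e_2 = (-0.4066, 0.9035, 0.1355).
e_1·v_3 = (-0.3162)·0 + 0.0000·4 + (-0.9487)·2 = -1.8974; e_2·v_3 = (-0.4066)·0 + 0.9035·4 + 0.1355·2 = 3.8851.
u_3 = v_3 + 1.8974·e_1 − 3.8851·e_2 = (0.9796, 0.4898, -0.3265).
‖u_3‖ = 1.1429, so e_3 = (0.8571, 0.4286, -0.2857).

e_3 = (0.8571, 0.4286, -0.2857)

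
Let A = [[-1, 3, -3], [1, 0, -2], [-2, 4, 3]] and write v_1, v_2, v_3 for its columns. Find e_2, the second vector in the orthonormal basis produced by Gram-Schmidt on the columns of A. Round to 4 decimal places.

e_1 = v_1/‖v_1‖ = (-1, 1, -2)/2.4495 = (-0.4082, 0.4082, -0.8165).
r_{12} = e_1·v_2 = -4.4907.
u_2 = v_2 + 4.4907·e_1 = (1.1667, 1.8333, 0.3333).
‖u_2‖ = 2.1985, so e_2 = (0.5307, 0.8339, 0.1516).

e_2 = (0.5307, 0.8339, 0.1516)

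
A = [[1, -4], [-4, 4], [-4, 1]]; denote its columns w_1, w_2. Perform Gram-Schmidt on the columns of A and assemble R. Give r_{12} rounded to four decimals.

r_{12} = -4.1779

w_1 = (1, -4, -4); ‖w_1‖ = 5.7446, so e_1 = (0.1741, -0.6963, -0.6963).
r_{12} = e_1·w_2 = -4.1779.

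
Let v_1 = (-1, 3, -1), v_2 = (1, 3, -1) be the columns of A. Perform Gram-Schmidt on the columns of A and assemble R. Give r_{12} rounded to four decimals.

e_1 = v_1/‖v_1‖ = (-1, 3, -1)/3.3166 = (-0.3015, 0.9045, -0.3015).
r_{12} = e_1·v_2 = 2.7136.

r_{12} = 2.7136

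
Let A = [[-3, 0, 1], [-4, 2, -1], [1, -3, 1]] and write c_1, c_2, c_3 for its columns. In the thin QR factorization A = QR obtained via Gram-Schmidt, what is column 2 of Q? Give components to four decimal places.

q_2 = (-0.4393, 0.1065, -0.8920)

q_1 = c_1/‖c_1‖ = (-3, -4, 1)/5.0990 = (-0.5883, -0.7845, 0.1961).
r_{12} = q_1·c_2 = -2.1573.
u_2 = c_2 + 2.1573·q_1 = (-1.2692, 0.3077, -2.5769).
‖u_2‖ = 2.8890, so q_2 = (-0.4393, 0.1065, -0.8920).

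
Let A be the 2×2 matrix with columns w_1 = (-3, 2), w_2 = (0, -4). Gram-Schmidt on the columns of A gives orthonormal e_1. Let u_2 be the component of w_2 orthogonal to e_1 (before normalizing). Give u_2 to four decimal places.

u_2 = (-1.8462, -2.7692)

e_1 = w_1/‖w_1‖ = (-3, 2)/3.6056 = (-0.8321, 0.5547).
r_{12} = e_1·w_2 = -2.2188.
u_2 = w_2 + 2.2188·e_1 = (-1.8462, -2.7692).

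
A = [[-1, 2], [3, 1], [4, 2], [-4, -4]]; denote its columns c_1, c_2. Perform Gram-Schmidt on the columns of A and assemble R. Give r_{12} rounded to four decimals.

r_{12} = 3.8576

c_1 = (-1, 3, 4, -4); ‖c_1‖ = 6.4807, so e_1 = (-0.1543, 0.4629, 0.6172, -0.6172).
r_{12} = e_1·c_2 = 3.8576.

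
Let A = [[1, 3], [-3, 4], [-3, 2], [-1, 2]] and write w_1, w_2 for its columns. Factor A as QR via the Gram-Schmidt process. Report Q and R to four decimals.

e_1 = w_1/‖w_1‖ = (1, -3, -3, -1)/4.4721 = (0.2236, -0.6708, -0.6708, -0.2236).
r_{12} = e_1·w_2 = -3.8013.
u_2 = w_2 + 3.8013·e_1 = (3.8500, 1.4500, -0.5500, 1.1500).
‖u_2‖ = 4.3070, so e_2 = (0.8939, 0.3367, -0.1277, 0.2670).

Q = [[0.2236, 0.8939], [-0.6708, 0.3367], [-0.6708, -0.1277], [-0.2236, 0.2670]], R = [[4.4721, -3.8013], [0.0000, 4.3070]]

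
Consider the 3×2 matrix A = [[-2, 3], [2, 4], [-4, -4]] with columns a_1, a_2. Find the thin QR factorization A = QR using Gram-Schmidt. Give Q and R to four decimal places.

Q = [[-0.4082, 0.8581], [0.4082, 0.4767], [-0.8165, -0.1907]], R = [[4.8990, 3.6742], [0.0000, 5.2440]]

a_1 = (-2, 2, -4); ‖a_1‖ = 4.8990, so q_1 = (-0.4082, 0.4082, -0.8165).
q_1·a_2 = (-0.4082)·3 + 0.4082·4 + (-0.8165)·(-4) = 3.6742.
u_2 = a_2 − 3.6742·q_1 = (4.5000, 2.5000, -1.0000).
‖u_2‖ = 5.2440, so q_2 = (0.8581, 0.4767, -0.1907).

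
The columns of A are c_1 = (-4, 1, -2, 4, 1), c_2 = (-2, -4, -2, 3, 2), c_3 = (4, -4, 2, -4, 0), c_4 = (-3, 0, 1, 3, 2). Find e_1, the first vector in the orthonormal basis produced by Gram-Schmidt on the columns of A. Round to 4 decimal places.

c_1 = (-4, 1, -2, 4, 1); ‖c_1‖ = 6.1644, so e_1 = (-0.6489, 0.1622, -0.3244, 0.6489, 0.1622).

e_1 = (-0.6489, 0.1622, -0.3244, 0.6489, 0.1622)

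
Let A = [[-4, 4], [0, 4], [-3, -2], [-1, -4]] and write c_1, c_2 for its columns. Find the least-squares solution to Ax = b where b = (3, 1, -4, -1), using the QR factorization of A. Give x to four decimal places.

x = (0.1672, 0.5578)

c_1 = (-4, 0, -3, -1); ‖c_1‖ = 5.0990, so q_1 = (-0.7845, 0.0000, -0.5883, -0.1961).
q_1·c_2 = (-0.7845)·4 + 0.0000·4 + (-0.5883)·(-2) + (-0.1961)·(-4) = -1.1767.
u_2 = c_2 + 1.1767·q_1 = (3.0769, 4.0000, -2.6923, -4.2308).
‖u_2‖ = 7.1144, so q_2 = (0.4325, 0.5622, -0.3784, -0.5947).
Qᵀb = (0.1961, 3.9681).
Back-substitute: x_2 = 3.9681/7.1144 = 0.5578.
x_1 = (0.1961 + 1.1767·0.5578)/5.0990 = 0.1672.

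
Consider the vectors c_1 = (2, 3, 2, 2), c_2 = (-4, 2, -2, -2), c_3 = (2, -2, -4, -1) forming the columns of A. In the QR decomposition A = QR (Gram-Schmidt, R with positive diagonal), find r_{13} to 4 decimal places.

r_{13} = -2.6186

c_1 = (2, 3, 2, 2); ‖c_1‖ = 4.5826, so e_1 = (0.4364, 0.6547, 0.4364, 0.4364).
r_{13} = e_1·c_3 = -2.6186.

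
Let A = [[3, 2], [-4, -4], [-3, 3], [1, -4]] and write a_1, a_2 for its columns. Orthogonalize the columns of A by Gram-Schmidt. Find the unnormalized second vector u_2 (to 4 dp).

u_2 = (1.2286, -2.9714, 3.7714, -4.2571)

a_1 = (3, -4, -3, 1); ‖a_1‖ = 5.9161, so q_1 = (0.5071, -0.6761, -0.5071, 0.1690).
q_1·a_2 = 0.5071·2 + (-0.6761)·(-4) + (-0.5071)·3 + 0.1690·(-4) = 1.5213.
u_2 = a_2 − 1.5213·q_1 = (1.2286, -2.9714, 3.7714, -4.2571).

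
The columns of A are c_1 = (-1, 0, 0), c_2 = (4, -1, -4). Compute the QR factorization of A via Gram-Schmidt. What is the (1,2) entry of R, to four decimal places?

r_{12} = -4.0000

e_1 = c_1/‖c_1‖ = (-1, 0, 0)/1.0000 = (-1.0000, 0.0000, 0.0000).
r_{12} = e_1·c_2 = -4.0000.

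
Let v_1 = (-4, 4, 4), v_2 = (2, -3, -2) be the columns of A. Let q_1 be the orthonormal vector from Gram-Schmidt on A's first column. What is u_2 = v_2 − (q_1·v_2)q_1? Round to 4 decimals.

u_2 = (-0.3333, -0.6667, 0.3333)

q_1 = v_1/‖v_1‖ = (-4, 4, 4)/6.9282 = (-0.5774, 0.5774, 0.5774).
r_{12} = q_1·v_2 = -4.0415.
u_2 = v_2 + 4.0415·q_1 = (-0.3333, -0.6667, 0.3333).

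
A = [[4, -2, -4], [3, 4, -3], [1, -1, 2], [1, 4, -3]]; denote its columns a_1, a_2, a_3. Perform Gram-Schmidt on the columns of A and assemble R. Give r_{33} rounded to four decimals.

r_{33} = 3.0594

a_1 = (4, 3, 1, 1); ‖a_1‖ = 5.1962, so q_1 = (0.7698, 0.5774, 0.1925, 0.1925).
q_1·a_2 = 0.7698·(-2) + 0.5774·4 + 0.1925·(-1) + 0.1925·4 = 1.3472.
u_2 = a_2 − 1.3472·q_1 = (-3.0370, 3.2222, -1.2593, 3.7407).
‖u_2‖ = 5.9317, so q_2 = (-0.5120, 0.5432, -0.2123, 0.6306).
q_1·a_3 = 0.7698·(-4) + 0.5774·(-3) + 0.1925·2 + 0.1925·(-3) = -5.0037; q_2·a_3 = (-0.5120)·(-4) + 0.5432·(-3) + (-0.2123)·2 + 0.6306·(-3) = -1.8981.
u_3 = a_3 + 5.0037·q_1 + 1.8981·q_2 = (-1.1200, 0.9200, 2.5600, -0.8400).
r_{33} = ‖u_3‖ = 3.0594.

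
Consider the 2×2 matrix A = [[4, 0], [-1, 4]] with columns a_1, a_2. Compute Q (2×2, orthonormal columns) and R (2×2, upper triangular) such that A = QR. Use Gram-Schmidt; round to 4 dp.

Q = [[0.9701, 0.2425], [-0.2425, 0.9701]], R = [[4.1231, -0.9701], [0.0000, 3.8806]]

a_1 = (4, -1); ‖a_1‖ = 4.1231, so q_1 = (0.9701, -0.2425).
q_1·a_2 = 0.9701·0 + (-0.2425)·4 = -0.9701.
u_2 = a_2 + 0.9701·q_1 = (0.9412, 3.7647).
‖u_2‖ = 3.8806, so q_2 = (0.2425, 0.9701).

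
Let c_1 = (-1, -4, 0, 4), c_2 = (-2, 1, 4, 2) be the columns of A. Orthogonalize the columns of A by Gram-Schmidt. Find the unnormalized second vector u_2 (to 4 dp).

q_1 = c_1/‖c_1‖ = (-1, -4, 0, 4)/5.7446 = (-0.1741, -0.6963, 0.0000, 0.6963).
r_{12} = q_1·c_2 = 1.0445.
u_2 = c_2 − 1.0445·q_1 = (-1.8182, 1.7273, 4.0000, 1.2727).

u_2 = (-1.8182, 1.7273, 4.0000, 1.2727)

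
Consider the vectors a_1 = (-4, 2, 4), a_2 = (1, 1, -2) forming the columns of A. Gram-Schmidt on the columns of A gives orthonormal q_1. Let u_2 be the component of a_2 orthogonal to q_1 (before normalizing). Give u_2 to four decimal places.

u_2 = (-0.1111, 1.5556, -0.8889)

a_1 = (-4, 2, 4); ‖a_1‖ = 6.0000, so q_1 = (-0.6667, 0.3333, 0.6667).
q_1·a_2 = (-0.6667)·1 + 0.3333·1 + 0.6667·(-2) = -1.6667.
u_2 = a_2 + 1.6667·q_1 = (-0.1111, 1.5556, -0.8889).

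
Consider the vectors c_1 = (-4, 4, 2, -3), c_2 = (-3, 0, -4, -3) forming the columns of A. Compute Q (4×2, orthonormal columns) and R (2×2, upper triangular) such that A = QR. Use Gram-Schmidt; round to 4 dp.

c_1 = (-4, 4, 2, -3); ‖c_1‖ = 6.7082, so q_1 = (-0.5963, 0.5963, 0.2981, -0.4472).
q_1·c_2 = (-0.5963)·(-3) + 0.5963·0 + 0.2981·(-4) + (-0.4472)·(-3) = 1.9379.
u_2 = c_2 − 1.9379·q_1 = (-1.8444, -1.1556, -4.5778, -2.1333).
‖u_2‖ = 5.4995, so q_2 = (-0.3354, -0.2101, -0.8324, -0.3879).

Q = [[-0.5963, -0.3354], [0.5963, -0.2101], [0.2981, -0.8324], [-0.4472, -0.3879]], R = [[6.7082, 1.9379], [0.0000, 5.4995]]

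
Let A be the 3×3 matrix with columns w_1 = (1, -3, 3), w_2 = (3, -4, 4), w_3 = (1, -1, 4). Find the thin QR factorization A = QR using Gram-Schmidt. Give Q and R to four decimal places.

Q = [[0.2294, 0.9733, 0.0000], [-0.6882, 0.1622, 0.7071], [0.6882, -0.1622, 0.7071]], R = [[4.3589, 6.1942, 3.6707], [0.0000, 1.6222, 0.1622], [0.0000, 0.0000, 2.1213]]

w_1 = (1, -3, 3); ‖w_1‖ = 4.3589, so e_1 = (0.2294, -0.6882, 0.6882).
e_1·w_2 = 0.2294·3 + (-0.6882)·(-4) + 0.6882·4 = 6.1942.
u_2 = w_2 − 6.1942·e_1 = (1.5789, 0.2632, -0.2632).
‖u_2‖ = 1.6222, so e_2 = (0.9733, 0.1622, -0.1622).
e_1·w_3 = 0.2294·1 + (-0.6882)·(-1) + 0.6882·4 = 3.6707; e_2·w_3 = 0.9733·1 + 0.1622·(-1) + (-0.1622)·4 = 0.1622.
u_3 = w_3 − 3.6707·e_1 − 0.1622·e_2 = (0.0000, 1.5000, 1.5000).
‖u_3‖ = 2.1213, so e_3 = (0.0000, 0.7071, 0.7071).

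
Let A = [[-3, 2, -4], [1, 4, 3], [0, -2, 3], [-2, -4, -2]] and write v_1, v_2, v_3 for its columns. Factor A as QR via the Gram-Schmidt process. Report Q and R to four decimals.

v_1 = (-3, 1, 0, -2); ‖v_1‖ = 3.7417, so e_1 = (-0.8018, 0.2673, 0.0000, -0.5345).
e_1·v_2 = (-0.8018)·2 + 0.2673·4 + 0.0000·(-2) + (-0.5345)·(-4) = 1.6036.
u_2 = v_2 − 1.6036·e_1 = (3.2857, 3.5714, -2.0000, -3.1429).
‖u_2‖ = 6.1179, so e_2 = (0.5371, 0.5838, -0.3269, -0.5137).
e_1·v_3 = (-0.8018)·(-4) + 0.2673·3 + 0.0000·3 + (-0.5345)·(-2) = 5.0780; e_2·v_3 = 0.5371·(-4) + 0.5838·3 + (-0.3269)·3 + (-0.5137)·(-2) = -0.3503.
u_3 = v_3 − 5.0780·e_1 + 0.3503·e_2 = (0.2595, 1.8473, 2.8855, 0.5344).
‖u_3‖ = 3.4773, so e_3 = (0.0746, 0.5313, 0.8298, 0.1537).

Q = [[-0.8018, 0.5371, 0.0746], [0.2673, 0.5838, 0.5313], [0.0000, -0.3269, 0.8298], [-0.5345, -0.5137, 0.1537]], R = [[3.7417, 1.6036, 5.0780], [0.0000, 6.1179, -0.3503], [0.0000, 0.0000, 3.4773]]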